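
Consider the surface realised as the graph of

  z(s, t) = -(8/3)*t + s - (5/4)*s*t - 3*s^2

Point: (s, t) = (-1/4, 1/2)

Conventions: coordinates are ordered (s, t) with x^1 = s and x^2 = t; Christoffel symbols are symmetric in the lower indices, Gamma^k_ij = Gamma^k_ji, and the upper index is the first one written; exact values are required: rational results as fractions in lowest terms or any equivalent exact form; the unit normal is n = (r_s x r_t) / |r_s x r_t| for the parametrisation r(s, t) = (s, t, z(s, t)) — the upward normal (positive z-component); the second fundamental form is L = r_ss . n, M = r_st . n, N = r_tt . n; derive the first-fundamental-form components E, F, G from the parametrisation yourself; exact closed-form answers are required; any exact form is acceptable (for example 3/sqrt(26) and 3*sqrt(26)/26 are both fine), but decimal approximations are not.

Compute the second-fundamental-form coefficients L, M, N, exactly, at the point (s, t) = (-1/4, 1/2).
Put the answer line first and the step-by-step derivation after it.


Answer: L = -288*sqrt(23173)/23173, M = -60*sqrt(23173)/23173, N = 0

z_s = 15/8, z_t = -113/48, z_ss = -6, z_st = -5/4, z_tt = 0
E = 289/64, F = -565/128, G = 15073/2304; answer radicand W^2 = 23173/2304
unnormalised second-form numerators: l = -6, m = -5/4, n = 0; L = l/sqrt(23173/2304), and similarly M = m/sqrt(W^2), N = n/sqrt(W^2)


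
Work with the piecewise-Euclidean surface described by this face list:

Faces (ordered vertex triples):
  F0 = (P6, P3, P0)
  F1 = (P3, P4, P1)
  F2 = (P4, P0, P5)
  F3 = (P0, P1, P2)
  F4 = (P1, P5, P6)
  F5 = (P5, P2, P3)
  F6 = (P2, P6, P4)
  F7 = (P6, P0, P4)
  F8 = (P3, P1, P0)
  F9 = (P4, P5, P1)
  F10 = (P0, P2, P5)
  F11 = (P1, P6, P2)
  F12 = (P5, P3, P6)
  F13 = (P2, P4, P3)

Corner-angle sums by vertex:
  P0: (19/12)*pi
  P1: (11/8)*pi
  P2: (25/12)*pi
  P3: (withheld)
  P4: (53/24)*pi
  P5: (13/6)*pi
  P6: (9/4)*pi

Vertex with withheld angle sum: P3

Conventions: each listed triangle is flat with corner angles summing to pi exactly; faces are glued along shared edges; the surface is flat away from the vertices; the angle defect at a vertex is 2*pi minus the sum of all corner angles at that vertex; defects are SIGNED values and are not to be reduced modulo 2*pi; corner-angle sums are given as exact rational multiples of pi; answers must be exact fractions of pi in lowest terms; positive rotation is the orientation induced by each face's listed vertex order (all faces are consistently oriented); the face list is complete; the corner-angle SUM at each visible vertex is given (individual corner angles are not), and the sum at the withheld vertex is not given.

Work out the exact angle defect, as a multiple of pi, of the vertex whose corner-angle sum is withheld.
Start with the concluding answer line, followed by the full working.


Answer: defect(P3) = -pi/3

V = 7, E = 21, F = 14; chi = V - E + F = 0
Gauss-Bonnet: total defect = 2*pi*chi = 0; visible defects sum to pi/3


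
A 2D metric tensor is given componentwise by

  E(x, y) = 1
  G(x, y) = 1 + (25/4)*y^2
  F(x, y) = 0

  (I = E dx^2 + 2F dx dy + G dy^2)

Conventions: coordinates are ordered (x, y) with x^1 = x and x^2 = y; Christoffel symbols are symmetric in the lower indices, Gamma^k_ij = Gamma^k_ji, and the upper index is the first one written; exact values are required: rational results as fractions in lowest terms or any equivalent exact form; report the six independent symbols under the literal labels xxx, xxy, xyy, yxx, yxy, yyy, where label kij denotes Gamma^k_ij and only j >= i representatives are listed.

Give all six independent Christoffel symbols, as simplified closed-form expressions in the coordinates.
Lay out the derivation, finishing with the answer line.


E = 1; F = 0; G = 1 + (25/4)*y^2
Gamma^k_ij = (1/2) g^{kl} (d_i g_jl + d_j g_il - d_l g_ij), with g^inv = (1/(EG-F^2)) [[G, -F], [-F, E]]
first partials: E_x = 0, E_y = 0, F_x = 0, F_y = 0, G_x = 0, G_y = (25/2)*y
D = EG - F^2 = 1 + (25/4)*y^2
expanded: Gamma^x_xx = (G E_x - 2F F_x + F E_y)/(2D), Gamma^x_xy = (G E_y - F G_x)/(2D), Gamma^x_yy = (2G F_y - G G_x - F G_y)/(2D), Gamma^y_xx = (2E F_x - E E_y - F E_x)/(2D), Gamma^y_xy = (E G_x - F E_y)/(2D), Gamma^y_yy = (E G_y - 2F F_y + F G_x)/(2D); substitute and cancel common factors

Answer: Gamma_xxx = 0, Gamma_xxy = 0, Gamma_xyy = 0, Gamma_yxx = 0, Gamma_yxy = 0, Gamma_yyy = 25*y/(25*y^2 + 4)


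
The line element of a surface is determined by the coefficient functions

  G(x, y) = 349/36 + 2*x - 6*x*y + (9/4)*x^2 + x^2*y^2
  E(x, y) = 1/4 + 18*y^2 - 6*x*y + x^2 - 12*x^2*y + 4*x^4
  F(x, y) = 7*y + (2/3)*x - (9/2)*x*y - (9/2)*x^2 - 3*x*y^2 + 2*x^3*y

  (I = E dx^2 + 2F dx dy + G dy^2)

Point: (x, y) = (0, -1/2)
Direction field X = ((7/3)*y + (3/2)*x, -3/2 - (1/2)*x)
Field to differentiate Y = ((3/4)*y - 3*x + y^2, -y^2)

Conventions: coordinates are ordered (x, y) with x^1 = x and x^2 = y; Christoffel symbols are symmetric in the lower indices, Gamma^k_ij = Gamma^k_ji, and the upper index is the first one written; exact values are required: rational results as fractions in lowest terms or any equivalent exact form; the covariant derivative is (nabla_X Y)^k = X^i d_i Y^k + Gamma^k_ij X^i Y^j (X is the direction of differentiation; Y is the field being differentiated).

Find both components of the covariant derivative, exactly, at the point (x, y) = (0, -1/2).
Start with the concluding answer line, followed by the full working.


Answer: (nabla_X Y)^x = 16925/4867, (nabla_X Y)^y = -6580/4867

E = 19/4, F = -7/2, G = 349/36 at the point
E_x = 3, E_y = -18, F_x = 13/6, F_y = 7, G_x = 5, G_y = 0
EG - F^2 = 4867/144;  g^inv = (144/4867) * [[349/36, 7/2], [7/2, 19/4]]
first-kind symbols [ij,l] = (1/2)(d_i g_jl + d_j g_il - d_l g_ij): [xx,x] = E_x/2 = 3/2, [xx,y] = F_x - E_y/2 = 67/6, [xy,x] = E_y/2 = -9, [xy,y] = G_x/2 = 5/2, [yy,x] = F_y - G_x/2 = 9/2, [yy,y] = G_y/2 = 0
Gamma^x_ij = (G*[ij,x] - F*[ij,y])/(EG - F^2), Gamma^y_ij = (E*[ij,y] - F*[ij,x])/(EG - F^2)
Gamma_xxx = 7722/4867, Gamma_xxy = -72/31, Gamma_xyy = 6282/4867, Gamma_yxx = 8394/4867, Gamma_yxy = -18/31, Gamma_yyy = 2268/4867
X = (-7/6, -3/2), Y = (-1/8, -1/4) at the point


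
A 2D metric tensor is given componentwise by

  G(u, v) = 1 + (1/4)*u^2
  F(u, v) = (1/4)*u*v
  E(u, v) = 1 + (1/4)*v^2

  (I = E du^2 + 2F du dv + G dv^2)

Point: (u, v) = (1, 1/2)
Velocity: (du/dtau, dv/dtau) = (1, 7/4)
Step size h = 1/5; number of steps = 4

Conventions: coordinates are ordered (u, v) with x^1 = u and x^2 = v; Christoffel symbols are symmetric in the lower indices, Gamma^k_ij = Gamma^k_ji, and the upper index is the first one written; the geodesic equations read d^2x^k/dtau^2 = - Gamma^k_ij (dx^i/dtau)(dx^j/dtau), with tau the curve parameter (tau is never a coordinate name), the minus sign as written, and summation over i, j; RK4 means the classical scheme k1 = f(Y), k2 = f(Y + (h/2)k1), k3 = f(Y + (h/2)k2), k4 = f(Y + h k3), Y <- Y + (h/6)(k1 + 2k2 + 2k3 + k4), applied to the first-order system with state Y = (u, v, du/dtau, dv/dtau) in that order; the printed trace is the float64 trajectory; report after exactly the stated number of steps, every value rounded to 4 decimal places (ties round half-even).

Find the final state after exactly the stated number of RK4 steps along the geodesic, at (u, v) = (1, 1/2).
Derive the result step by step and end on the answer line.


f(Y) = (du/dtau, dv/dtau, -Gamma^u_ij Y'^i Y'^j, -Gamma^v_ij Y'^i Y'^j) with the Gammas evaluated at the stage position; h = 0.200000; intermediate values shown to 6 dp
step 0: u = 1.0000, v = 0.5000, du/dtau = 1.0000, dv/dtau = 1.7500
step 1:
  k1: at (u, v) = (1.000000, 0.500000), (du/dtau, dv/dtau) = (1.000000, 1.750000); Gamma_uuu = 0.000000, Gamma_uuv = 0.095238, Gamma_uvv = 0.000000, Gamma_vuu = 0.000000, Gamma_vuv = 0.190476, Gamma_vvv = 0.000000; k1 = (1.000000, 1.750000, -0.333333, -0.666667)
  k2: at (u, v) = (1.100000, 0.675000), (du/dtau, dv/dtau) = (0.966667, 1.683333); Gamma_uuu = 0.000000, Gamma_uuv = 0.119140, Gamma_uvv = 0.000000, Gamma_vuu = 0.000000, Gamma_vuv = 0.194153, Gamma_vvv = 0.000000; k2 = (0.966667, 1.683333, -0.387733, -0.631861)
  k3: at (u, v) = (1.096667, 0.668333), (du/dtau, dv/dtau) = (0.961227, 1.686814); Gamma_uuu = 0.000000, Gamma_uuv = 0.118303, Gamma_uvv = 0.000000, Gamma_vuu = 0.000000, Gamma_vuv = 0.194123, Gamma_vvv = 0.000000; k3 = (0.961227, 1.686814, -0.383635, -0.629505)
  k4: at (u, v) = (1.192245, 0.837363), (du/dtau, dv/dtau) = (0.923273, 1.624099); Gamma_uuu = 0.000000, Gamma_uuv = 0.136765, Gamma_uvv = 0.000000, Gamma_vuu = 0.000000, Gamma_vuv = 0.194728, Gamma_vvv = 0.000000; k4 = (0.923273, 1.624099, -0.410156, -0.583984)
  Y <- Y + (h/6)(k1 + 2k2 + 2k3 + k4): u = 1.1926, v = 0.8371, du/dtau = 0.9238, dv/dtau = 1.6242
step 2:
  k1: at (u, v) = (1.192635, 0.837146), (du/dtau, dv/dtau) = (0.923793, 1.624221); Gamma_uuu = 0.000000, Gamma_uuv = 0.136717, Gamma_uvv = 0.000000, Gamma_vuu = 0.000000, Gamma_vuv = 0.194773, Gamma_vvv = 0.000000; k1 = (0.923793, 1.624221, -0.410273, -0.584493)
  k2: at (u, v) = (1.285015, 0.999569), (du/dtau, dv/dtau) = (0.882765, 1.565771); Gamma_uuu = 0.000000, Gamma_uuv = 0.150302, Gamma_uvv = 0.000000, Gamma_vuu = 0.000000, Gamma_vuv = 0.193224, Gamma_vvv = 0.000000; k2 = (0.882765, 1.565771, -0.415497, -0.534151)
  k3: at (u, v) = (1.280912, 0.993724), (du/dtau, dv/dtau) = (0.882243, 1.570805); Gamma_uuu = 0.000000, Gamma_uuv = 0.149923, Gamma_uvv = 0.000000, Gamma_vuu = 0.000000, Gamma_vuv = 0.193251, Gamma_vvv = 0.000000; k3 = (0.882243, 1.570805, -0.415536, -0.535627)
  k4: at (u, v) = (1.369084, 1.151308), (du/dtau, dv/dtau) = (0.840685, 1.517095); Gamma_uuu = 0.000000, Gamma_uuv = 0.159906, Gamma_uvv = 0.000000, Gamma_vuu = 0.000000, Gamma_vuv = 0.190153, Gamma_vvv = 0.000000; k4 = (0.840685, 1.517095, -0.407888, -0.485043)
  Y <- Y + (h/6)(k1 + 2k2 + 2k3 + k4): u = 1.3691, v = 1.1510, du/dtau = 0.8411, dv/dtau = 1.5173
step 3:
  k1: at (u, v) = (1.369118, 1.150962), (du/dtau, dv/dtau) = (0.841118, 1.517251); Gamma_uuu = 0.000000, Gamma_uuv = 0.159874, Gamma_uvv = 0.000000, Gamma_vuu = 0.000000, Gamma_vuv = 0.190176, Gamma_vvv = 0.000000; k1 = (0.841118, 1.517251, -0.408057, -0.485402)
  k2: at (u, v) = (1.453230, 1.302687), (du/dtau, dv/dtau) = (0.800312, 1.468711); Gamma_uuu = 0.000000, Gamma_uuv = 0.166821, Gamma_uvv = 0.000000, Gamma_vuu = 0.000000, Gamma_vuv = 0.186100, Gamma_vvv = 0.000000; k2 = (0.800312, 1.468711, -0.392173, -0.437494)
  k3: at (u, v) = (1.449150, 1.297833), (du/dtau, dv/dtau) = (0.801901, 1.473501); Gamma_uuu = 0.000000, Gamma_uuv = 0.166722, Gamma_uvv = 0.000000, Gamma_vuu = 0.000000, Gamma_vuv = 0.186161, Gamma_vvv = 0.000000; k3 = (0.801901, 1.473501, -0.393999, -0.439936)
  k4: at (u, v) = (1.529499, 1.445662), (du/dtau, dv/dtau) = (0.762319, 1.429264); Gamma_uuu = 0.000000, Gamma_uuv = 0.171504, Gamma_uvv = 0.000000, Gamma_vuu = 0.000000, Gamma_vuv = 0.181450, Gamma_vvv = 0.000000; k4 = (0.762319, 1.429264, -0.373727, -0.395400)
  Y <- Y + (h/6)(k1 + 2k2 + 2k3 + k4): u = 1.5294, v = 1.4453, du/dtau = 0.7626, dv/dtau = 1.4294
step 4:
  k1: at (u, v) = (1.529381, 1.445327), (du/dtau, dv/dtau) = (0.762647, 1.429396); Gamma_uuu = 0.000000, Gamma_uuv = 0.171492, Gamma_uvv = 0.000000, Gamma_vuu = 0.000000, Gamma_vuv = 0.181465, Gamma_vvv = 0.000000; k1 = (0.762647, 1.429396, -0.373894, -0.395638)
  k2: at (u, v) = (1.605645, 1.588266), (du/dtau, dv/dtau) = (0.725258, 1.389832); Gamma_uuu = 0.000000, Gamma_uuv = 0.174522, Gamma_uvv = 0.000000, Gamma_vuu = 0.000000, Gamma_vuv = 0.176431, Gamma_vvv = 0.000000; k2 = (0.725258, 1.389832, -0.351831, -0.355681)
  k3: at (u, v) = (1.601906, 1.584310), (du/dtau, dv/dtau) = (0.727464, 1.393827); Gamma_uuu = 0.000000, Gamma_uuv = 0.174558, Gamma_uvv = 0.000000, Gamma_vuu = 0.000000, Gamma_vuv = 0.176496, Gamma_vvv = 0.000000; k3 = (0.727464, 1.393827, -0.353989, -0.357920)
  k4: at (u, v) = (1.674873, 1.724092), (du/dtau, dv/dtau) = (0.691850, 1.357811); Gamma_uuu = 0.000000, Gamma_uuv = 0.176329, Gamma_uvv = 0.000000, Gamma_vuu = 0.000000, Gamma_vuv = 0.171295, Gamma_vvv = 0.000000; k4 = (0.691850, 1.357811, -0.331288, -0.321830)
  Y <- Y + (h/6)(k1 + 2k2 + 2k3 + k4): u = 1.6747, v = 1.7238, du/dtau = 0.6921, dv/dtau = 1.3579

Answer: u = 1.6747, v = 1.7238, du/dtau = 0.6921, dv/dtau = 1.3579


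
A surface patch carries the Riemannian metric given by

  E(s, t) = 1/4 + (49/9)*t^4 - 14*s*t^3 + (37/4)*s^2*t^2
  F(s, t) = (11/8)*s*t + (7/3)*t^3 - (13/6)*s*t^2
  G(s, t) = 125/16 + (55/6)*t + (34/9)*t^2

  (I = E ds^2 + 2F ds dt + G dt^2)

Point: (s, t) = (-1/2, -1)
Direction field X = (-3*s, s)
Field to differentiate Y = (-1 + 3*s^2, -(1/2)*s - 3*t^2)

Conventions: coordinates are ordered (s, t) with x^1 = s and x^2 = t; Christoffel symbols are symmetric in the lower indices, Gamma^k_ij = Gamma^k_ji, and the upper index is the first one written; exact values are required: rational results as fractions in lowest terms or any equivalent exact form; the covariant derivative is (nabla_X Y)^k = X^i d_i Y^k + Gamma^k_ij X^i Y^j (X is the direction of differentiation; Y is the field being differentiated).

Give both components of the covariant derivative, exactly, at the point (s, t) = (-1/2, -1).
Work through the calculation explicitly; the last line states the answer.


E = 145/144, F = -9/16, G = 349/144 at the point
E_s = 19/4, E_t = -389/72, F_s = -85/24, F_t = 199/48, G_s = 0, G_t = 29/18
EG - F^2 = 11011/5184;  g^inv = (5184/11011) * [[349/144, 9/16], [9/16, 145/144]]
first-kind symbols [ij,l] = (1/2)(d_i g_jl + d_j g_il - d_l g_ij): [ss,s] = E_s/2 = 19/8, [ss,t] = F_s - E_t/2 = -121/144, [st,s] = E_t/2 = -389/144, [st,t] = G_s/2 = 0, [tt,s] = F_t - G_s/2 = 199/48, [tt,t] = G_t/2 = 29/36
Gamma^s_ij = (G*[ij,s] - F*[ij,t])/(EG - F^2), Gamma^t_ij = (E*[ij,t] - F*[ij,s])/(EG - F^2)
Gamma_sss = 15651/6292, Gamma_sst = -135761/44044, Gamma_stt = 31107/6292, Gamma_tss = 1451/6292, Gamma_tst = -31509/44044, Gamma_ttt = 9311/6292
X = (3/2, -1/2), Y = (-1/4, -11/4) at the point

Answer: (nabla_X Y)^s = 603167/44044, (nabla_X Y)^t = 93361/88088


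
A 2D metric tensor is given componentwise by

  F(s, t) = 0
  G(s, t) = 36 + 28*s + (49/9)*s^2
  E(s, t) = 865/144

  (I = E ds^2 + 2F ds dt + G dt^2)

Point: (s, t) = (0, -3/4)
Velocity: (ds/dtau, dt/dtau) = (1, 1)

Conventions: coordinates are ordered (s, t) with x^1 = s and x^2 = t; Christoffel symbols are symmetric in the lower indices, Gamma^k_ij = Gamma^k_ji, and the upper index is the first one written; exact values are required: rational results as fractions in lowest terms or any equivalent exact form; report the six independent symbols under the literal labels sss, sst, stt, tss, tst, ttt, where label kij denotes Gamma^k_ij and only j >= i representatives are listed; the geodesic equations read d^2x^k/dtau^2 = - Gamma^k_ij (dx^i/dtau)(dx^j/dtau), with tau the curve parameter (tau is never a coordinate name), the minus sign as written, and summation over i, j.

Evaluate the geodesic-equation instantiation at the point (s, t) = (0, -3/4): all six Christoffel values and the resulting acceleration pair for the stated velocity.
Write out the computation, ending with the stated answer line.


E = 865/144, F = 0, G = 36 at the point
E_s = 0, E_t = 0, F_s = 0, F_t = 0, G_s = 28, G_t = 0
EG - F^2 = 865/4;  g^inv = (4/865) * [[36, 0], [0, 865/144]]
first-kind symbols [ij,l] = (1/2)(d_i g_jl + d_j g_il - d_l g_ij): [ss,s] = E_s/2 = 0, [ss,t] = F_s - E_t/2 = 0, [st,s] = E_t/2 = 0, [st,t] = G_s/2 = 14, [tt,s] = F_t - G_s/2 = -14, [tt,t] = G_t/2 = 0
Gamma^s_ij = (G*[ij,s] - F*[ij,t])/(EG - F^2), Gamma^t_ij = (E*[ij,t] - F*[ij,s])/(EG - F^2)
Gamma_sss = 0, Gamma_sst = 0, Gamma_stt = -2016/865, Gamma_tss = 0, Gamma_tst = 7/18, Gamma_ttt = 0
d^2s/dtau^2 = -(Gamma_sss*(1)^2 + 2*Gamma_sst*(1)*(1) + Gamma_stt*(1)^2) = 2016/865
d^2t/dtau^2 = -(Gamma_tss*(1)^2 + 2*Gamma_tst*(1)*(1) + Gamma_ttt*(1)^2) = -7/9

Answer: Gamma_sss = 0, Gamma_sst = 0, Gamma_stt = -2016/865, Gamma_tss = 0, Gamma_tst = 7/18, Gamma_ttt = 0; accelerations (d^2s/dtau^2, d^2t/dtau^2) = (2016/865, -7/9)


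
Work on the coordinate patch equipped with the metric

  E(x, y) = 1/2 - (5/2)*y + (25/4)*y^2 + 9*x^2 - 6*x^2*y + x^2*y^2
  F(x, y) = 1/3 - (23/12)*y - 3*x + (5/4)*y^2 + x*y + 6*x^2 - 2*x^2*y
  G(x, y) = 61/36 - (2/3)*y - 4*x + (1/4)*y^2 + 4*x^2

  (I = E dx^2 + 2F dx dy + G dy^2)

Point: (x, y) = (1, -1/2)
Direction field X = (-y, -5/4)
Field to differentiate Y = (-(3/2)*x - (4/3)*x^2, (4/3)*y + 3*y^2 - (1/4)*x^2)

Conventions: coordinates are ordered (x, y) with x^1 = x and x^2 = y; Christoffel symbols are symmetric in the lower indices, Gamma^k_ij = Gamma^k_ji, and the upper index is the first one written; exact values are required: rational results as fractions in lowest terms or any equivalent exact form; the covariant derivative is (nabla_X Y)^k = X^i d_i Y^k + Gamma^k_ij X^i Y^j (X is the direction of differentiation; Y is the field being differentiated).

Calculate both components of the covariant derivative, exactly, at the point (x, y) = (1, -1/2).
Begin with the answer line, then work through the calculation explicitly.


Answer: (nabla_X Y)^x = -1291/738, (nabla_X Y)^y = -4691/574

E = 249/16, F = 245/48, G = 301/144 at the point
E_x = 49/2, E_y = -63/4, F_x = 21/2, F_y = -25/6, G_x = 4, G_y = -11/12
EG - F^2 = 3731/576;  g^inv = (576/3731) * [[301/144, -245/48], [-245/48, 249/16]]
first-kind symbols [ij,l] = (1/2)(d_i g_jl + d_j g_il - d_l g_ij): [xx,x] = E_x/2 = 49/4, [xx,y] = F_x - E_y/2 = 147/8, [xy,x] = E_y/2 = -63/8, [xy,y] = G_x/2 = 2, [yy,x] = F_y - G_x/2 = -37/6, [yy,y] = G_y/2 = -11/24
Gamma^x_ij = (G*[ij,x] - F*[ij,y])/(EG - F^2), Gamma^y_ij = (E*[ij,y] - F*[ij,x])/(EG - F^2)
Gamma_xxx = -11221/1066, Gamma_xxy = -4389/1066, Gamma_xyy = -5209/3198, Gamma_yxx = 36771/1066, Gamma_yxy = 82161/7462, Gamma_yyy = 28043/7462
X = (1/2, -5/4), Y = (-17/6, -1/6) at the point


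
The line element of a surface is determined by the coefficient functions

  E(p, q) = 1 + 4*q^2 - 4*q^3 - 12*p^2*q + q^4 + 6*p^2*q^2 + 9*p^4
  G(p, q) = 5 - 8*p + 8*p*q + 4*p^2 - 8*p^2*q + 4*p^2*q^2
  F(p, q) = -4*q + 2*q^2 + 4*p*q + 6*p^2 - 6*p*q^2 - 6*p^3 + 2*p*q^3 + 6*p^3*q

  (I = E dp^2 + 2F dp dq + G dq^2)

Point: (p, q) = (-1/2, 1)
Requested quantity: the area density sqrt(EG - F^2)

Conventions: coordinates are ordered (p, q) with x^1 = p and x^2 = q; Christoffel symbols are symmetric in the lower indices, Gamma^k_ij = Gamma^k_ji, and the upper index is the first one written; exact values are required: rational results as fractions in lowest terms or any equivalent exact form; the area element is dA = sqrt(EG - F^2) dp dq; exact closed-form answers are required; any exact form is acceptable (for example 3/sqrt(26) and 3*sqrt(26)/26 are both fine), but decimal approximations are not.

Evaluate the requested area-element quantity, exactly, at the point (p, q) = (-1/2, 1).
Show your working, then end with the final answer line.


E = 17/16, F = -1/2, G = 5; EG - F^2 = 81/16

Answer: sqrt(EG - F^2) = 9/4


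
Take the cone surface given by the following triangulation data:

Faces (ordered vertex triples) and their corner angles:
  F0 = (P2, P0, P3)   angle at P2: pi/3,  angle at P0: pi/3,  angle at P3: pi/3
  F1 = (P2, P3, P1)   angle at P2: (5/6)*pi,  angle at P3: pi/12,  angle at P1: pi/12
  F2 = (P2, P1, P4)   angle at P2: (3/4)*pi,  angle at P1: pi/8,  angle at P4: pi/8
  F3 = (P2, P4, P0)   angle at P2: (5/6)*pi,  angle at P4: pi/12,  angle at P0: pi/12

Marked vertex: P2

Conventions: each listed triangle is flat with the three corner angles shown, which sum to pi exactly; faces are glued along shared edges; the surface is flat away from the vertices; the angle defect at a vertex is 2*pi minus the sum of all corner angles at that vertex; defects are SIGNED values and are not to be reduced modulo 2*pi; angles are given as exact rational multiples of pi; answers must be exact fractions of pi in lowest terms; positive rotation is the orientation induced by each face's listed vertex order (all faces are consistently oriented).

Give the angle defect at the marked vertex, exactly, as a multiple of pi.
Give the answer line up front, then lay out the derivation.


Answer: defect(P2) = (-3/4)*pi

Sum of corner angles at P2: (11/4)*pi
defect = 2*pi - (11/4)*pi


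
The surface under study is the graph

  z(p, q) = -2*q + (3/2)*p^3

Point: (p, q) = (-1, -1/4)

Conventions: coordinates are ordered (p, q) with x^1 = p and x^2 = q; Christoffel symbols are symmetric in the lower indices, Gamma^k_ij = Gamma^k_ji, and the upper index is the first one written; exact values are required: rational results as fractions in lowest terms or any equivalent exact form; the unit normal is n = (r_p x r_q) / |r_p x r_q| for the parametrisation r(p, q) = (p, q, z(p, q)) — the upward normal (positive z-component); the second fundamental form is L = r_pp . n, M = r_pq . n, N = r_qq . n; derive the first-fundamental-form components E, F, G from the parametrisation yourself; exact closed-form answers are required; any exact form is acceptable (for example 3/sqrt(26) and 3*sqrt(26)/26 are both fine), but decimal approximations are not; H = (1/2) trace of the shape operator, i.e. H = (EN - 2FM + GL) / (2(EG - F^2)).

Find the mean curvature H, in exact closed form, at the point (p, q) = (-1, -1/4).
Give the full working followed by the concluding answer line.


z_p = 9/2, z_q = -2, z_pp = -9, z_pq = 0, z_qq = 0
E = 85/4, F = -9, G = 5; answer radicand W^2 = 101/4
unnormalised second-form numerators: l = -9, m = 0, n = 0; L = l/sqrt(101/4), and similarly M = m/sqrt(W^2), N = n/sqrt(W^2)
H = (E*n - 2*F*m + G*l) / (2*(EG - F^2)*sqrt(W^2)); E*n - 2*F*m + G*l = -45, EG - F^2 = 101/4, so H = (-90/101)/sqrt(101/4)

Answer: H = -180*sqrt(101)/10201


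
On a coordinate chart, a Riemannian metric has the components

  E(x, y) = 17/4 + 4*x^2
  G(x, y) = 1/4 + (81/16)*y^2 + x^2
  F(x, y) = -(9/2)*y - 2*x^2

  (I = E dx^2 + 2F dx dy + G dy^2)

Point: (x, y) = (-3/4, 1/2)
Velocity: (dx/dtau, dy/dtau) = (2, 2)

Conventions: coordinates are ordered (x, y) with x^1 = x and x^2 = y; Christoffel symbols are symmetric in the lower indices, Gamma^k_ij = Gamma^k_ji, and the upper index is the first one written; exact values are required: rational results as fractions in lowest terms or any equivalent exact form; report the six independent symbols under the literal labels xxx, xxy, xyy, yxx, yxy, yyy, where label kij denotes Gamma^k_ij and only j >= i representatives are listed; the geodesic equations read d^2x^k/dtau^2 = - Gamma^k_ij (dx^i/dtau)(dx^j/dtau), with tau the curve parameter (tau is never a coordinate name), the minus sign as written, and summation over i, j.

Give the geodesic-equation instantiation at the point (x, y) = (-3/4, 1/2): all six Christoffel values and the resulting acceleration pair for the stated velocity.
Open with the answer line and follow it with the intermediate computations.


Answer: Gamma_xxx = 498/271, Gamma_xxy = -324/271, Gamma_xyy = 96/271, Gamma_yxx = 1200/271, Gamma_yxy = -624/271, Gamma_yyy = 486/271; accelerations (d^2x/dtau^2, d^2y/dtau^2) = (216/271, -1752/271)

E = 13/2, F = -27/8, G = 133/64 at the point
E_x = -6, E_y = 0, F_x = 3, F_y = -9/2, G_x = -3/2, G_y = 81/16
EG - F^2 = 271/128;  g^inv = (128/271) * [[133/64, 27/8], [27/8, 13/2]]
first-kind symbols [ij,l] = (1/2)(d_i g_jl + d_j g_il - d_l g_ij): [xx,x] = E_x/2 = -3, [xx,y] = F_x - E_y/2 = 3, [xy,x] = E_y/2 = 0, [xy,y] = G_x/2 = -3/4, [yy,x] = F_y - G_x/2 = -15/4, [yy,y] = G_y/2 = 81/32
Gamma^x_ij = (G*[ij,x] - F*[ij,y])/(EG - F^2), Gamma^y_ij = (E*[ij,y] - F*[ij,x])/(EG - F^2)
Gamma_xxx = 498/271, Gamma_xxy = -324/271, Gamma_xyy = 96/271, Gamma_yxx = 1200/271, Gamma_yxy = -624/271, Gamma_yyy = 486/271
d^2x/dtau^2 = -(Gamma_xxx*(2)^2 + 2*Gamma_xxy*(2)*(2) + Gamma_xyy*(2)^2) = 216/271
d^2y/dtau^2 = -(Gamma_yxx*(2)^2 + 2*Gamma_yxy*(2)*(2) + Gamma_yyy*(2)^2) = -1752/271


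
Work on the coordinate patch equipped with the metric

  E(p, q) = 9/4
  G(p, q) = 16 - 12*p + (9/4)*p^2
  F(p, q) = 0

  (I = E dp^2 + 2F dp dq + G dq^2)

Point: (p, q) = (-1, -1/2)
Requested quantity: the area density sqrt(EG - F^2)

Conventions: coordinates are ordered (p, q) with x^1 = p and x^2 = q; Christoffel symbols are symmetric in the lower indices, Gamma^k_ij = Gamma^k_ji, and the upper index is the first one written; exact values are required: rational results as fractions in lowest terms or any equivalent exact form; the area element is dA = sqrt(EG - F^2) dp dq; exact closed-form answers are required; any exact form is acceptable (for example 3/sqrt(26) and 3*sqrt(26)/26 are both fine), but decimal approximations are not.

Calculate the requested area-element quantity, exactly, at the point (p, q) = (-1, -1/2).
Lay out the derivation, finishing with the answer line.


E = 9/4, F = 0, G = 121/4; EG - F^2 = 1089/16

Answer: sqrt(EG - F^2) = 33/4


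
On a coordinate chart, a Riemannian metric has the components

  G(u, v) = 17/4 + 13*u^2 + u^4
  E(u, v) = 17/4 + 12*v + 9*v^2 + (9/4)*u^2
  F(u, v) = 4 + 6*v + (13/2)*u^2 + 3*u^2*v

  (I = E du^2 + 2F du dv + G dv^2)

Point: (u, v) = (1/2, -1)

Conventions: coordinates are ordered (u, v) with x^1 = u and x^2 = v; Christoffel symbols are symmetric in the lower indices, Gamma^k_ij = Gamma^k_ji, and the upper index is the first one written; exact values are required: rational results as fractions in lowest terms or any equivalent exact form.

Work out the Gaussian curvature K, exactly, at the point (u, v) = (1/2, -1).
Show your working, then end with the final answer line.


E = 29/16, F = -9/8, G = 121/16, EG - F^2 = 3185/256 at the point
E_u = 9/4, E_v = -6, F_u = 7/2, F_v = 27/4, G_u = 27/2, G_v = 0
E_vv = 18, F_uv = 3, G_uu = 29
Using the Brioschi determinant formula for K from the metric derivatives:
M1 = [[-E_vv/2 + F_uv - G_uu/2, E_u/2, F_u - E_v/2], [F_v - G_u/2, E, F], [G_v/2, F, G]] = [[-41/2, 9/8, 13/2], [0, 29/16, -9/8], [0, -9/8, 121/16]]; det M1 = -130585/512
M2 = [[0, E_v/2, G_u/2], [E_v/2, E, F], [G_u/2, F, G]] = [[0, -3, 27/4], [-3, 29/16, -9/8], [27/4, -9/8, 121/16]]; det M2 = -26901/256
det M1 - det M2 = -76783/512; K = -76783/512 / (3185/256)^2 = -200576/207025

Answer: K = -200576/207025


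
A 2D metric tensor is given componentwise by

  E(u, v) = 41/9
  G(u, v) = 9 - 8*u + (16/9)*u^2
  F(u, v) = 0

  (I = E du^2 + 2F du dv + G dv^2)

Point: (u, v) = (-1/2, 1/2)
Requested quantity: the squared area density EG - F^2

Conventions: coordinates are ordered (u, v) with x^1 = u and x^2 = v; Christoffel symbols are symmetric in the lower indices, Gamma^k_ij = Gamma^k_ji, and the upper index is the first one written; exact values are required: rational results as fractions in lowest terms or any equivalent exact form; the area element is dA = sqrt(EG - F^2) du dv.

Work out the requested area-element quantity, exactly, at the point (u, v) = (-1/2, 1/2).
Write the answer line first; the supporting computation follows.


Answer: EG - F^2 = 4961/81

E = 41/9, F = 0, G = 121/9; EG - F^2 = 4961/81


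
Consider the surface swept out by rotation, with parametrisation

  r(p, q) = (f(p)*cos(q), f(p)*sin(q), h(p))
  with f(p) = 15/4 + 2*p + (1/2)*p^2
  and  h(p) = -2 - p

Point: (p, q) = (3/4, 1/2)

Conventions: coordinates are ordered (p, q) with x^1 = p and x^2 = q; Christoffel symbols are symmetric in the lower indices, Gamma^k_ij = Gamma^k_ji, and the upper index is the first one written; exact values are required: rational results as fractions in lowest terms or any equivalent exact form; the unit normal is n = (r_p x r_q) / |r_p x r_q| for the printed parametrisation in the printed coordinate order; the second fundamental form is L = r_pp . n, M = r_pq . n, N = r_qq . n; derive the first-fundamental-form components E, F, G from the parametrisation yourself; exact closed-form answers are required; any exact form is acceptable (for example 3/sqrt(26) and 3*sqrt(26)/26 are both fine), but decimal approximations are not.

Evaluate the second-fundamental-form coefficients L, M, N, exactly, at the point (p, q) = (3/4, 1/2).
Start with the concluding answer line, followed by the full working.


Answer: L = 4*sqrt(137)/137, M = 0, N = -177*sqrt(137)/1096

f = 177/32, f' = 11/4, f'' = 1, h' = -1, h'' = 0
E = 137/16, F = 0, G = 31329/1024; answer radicand W^2 = 137/16
unnormalised second-form numerators: l = 1, m = 0, n = -177/32; L = l/sqrt(137/16), and similarly M = m/sqrt(W^2), N = n/sqrt(W^2)


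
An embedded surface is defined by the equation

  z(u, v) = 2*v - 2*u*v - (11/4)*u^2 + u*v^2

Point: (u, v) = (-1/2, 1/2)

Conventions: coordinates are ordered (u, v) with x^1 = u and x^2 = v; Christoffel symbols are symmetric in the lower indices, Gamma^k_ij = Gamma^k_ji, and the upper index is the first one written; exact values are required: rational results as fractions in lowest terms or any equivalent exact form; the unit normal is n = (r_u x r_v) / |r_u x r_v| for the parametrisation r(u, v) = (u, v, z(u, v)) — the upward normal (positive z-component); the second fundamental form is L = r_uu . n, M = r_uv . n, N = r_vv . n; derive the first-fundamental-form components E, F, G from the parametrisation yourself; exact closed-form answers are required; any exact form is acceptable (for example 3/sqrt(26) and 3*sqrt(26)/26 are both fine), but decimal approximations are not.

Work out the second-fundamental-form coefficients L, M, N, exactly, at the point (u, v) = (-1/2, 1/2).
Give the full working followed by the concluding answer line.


z_u = 2, z_v = 5/2, z_uu = -11/2, z_uv = -1, z_vv = -1
E = 5, F = 5, G = 29/4; answer radicand W^2 = 45/4
unnormalised second-form numerators: l = -11/2, m = -1, n = -1; L = l/sqrt(45/4), and similarly M = m/sqrt(W^2), N = n/sqrt(W^2)

Answer: L = -11*sqrt(5)/15, M = -2*sqrt(5)/15, N = -2*sqrt(5)/15


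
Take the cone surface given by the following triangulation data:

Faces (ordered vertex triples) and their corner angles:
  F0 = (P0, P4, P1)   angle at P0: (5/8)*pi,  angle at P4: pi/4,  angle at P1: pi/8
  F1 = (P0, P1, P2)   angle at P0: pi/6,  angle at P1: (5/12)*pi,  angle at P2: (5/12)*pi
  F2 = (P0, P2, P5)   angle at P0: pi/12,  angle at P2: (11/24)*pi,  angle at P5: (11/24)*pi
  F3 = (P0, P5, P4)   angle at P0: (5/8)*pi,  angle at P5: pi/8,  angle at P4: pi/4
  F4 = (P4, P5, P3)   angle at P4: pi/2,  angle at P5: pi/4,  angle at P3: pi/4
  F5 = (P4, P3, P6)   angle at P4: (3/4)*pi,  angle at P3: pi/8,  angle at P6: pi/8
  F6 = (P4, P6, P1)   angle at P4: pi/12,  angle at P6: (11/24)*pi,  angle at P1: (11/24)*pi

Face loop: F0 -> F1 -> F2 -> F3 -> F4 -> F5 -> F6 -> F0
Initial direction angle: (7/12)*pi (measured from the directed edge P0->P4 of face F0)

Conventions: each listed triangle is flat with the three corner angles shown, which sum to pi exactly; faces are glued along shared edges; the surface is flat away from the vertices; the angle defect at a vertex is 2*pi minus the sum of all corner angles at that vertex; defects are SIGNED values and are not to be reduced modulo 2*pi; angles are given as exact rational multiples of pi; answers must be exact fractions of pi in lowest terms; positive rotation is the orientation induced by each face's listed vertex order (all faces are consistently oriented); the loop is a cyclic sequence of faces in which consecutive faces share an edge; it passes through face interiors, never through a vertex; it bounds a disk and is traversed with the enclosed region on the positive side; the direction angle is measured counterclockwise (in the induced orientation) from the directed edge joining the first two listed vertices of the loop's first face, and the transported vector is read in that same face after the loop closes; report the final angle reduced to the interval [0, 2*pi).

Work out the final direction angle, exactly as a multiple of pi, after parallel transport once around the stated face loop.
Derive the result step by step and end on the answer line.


enclosed vertex P0: corner angles sum to (3/2)*pi, defect = 2*pi - (3/2)*pi = pi/2
enclosed vertex P4: corner angles sum to (11/6)*pi, defect = 2*pi - (11/6)*pi = pi/6
holonomy = initial angle + sum of enclosed defects (mod 2*pi), positive in the induced orientation
final angle = (7/12)*pi + (2/3)*pi = (5/4)*pi (mod 2*pi)

Answer: final direction angle = (5/4)*pi


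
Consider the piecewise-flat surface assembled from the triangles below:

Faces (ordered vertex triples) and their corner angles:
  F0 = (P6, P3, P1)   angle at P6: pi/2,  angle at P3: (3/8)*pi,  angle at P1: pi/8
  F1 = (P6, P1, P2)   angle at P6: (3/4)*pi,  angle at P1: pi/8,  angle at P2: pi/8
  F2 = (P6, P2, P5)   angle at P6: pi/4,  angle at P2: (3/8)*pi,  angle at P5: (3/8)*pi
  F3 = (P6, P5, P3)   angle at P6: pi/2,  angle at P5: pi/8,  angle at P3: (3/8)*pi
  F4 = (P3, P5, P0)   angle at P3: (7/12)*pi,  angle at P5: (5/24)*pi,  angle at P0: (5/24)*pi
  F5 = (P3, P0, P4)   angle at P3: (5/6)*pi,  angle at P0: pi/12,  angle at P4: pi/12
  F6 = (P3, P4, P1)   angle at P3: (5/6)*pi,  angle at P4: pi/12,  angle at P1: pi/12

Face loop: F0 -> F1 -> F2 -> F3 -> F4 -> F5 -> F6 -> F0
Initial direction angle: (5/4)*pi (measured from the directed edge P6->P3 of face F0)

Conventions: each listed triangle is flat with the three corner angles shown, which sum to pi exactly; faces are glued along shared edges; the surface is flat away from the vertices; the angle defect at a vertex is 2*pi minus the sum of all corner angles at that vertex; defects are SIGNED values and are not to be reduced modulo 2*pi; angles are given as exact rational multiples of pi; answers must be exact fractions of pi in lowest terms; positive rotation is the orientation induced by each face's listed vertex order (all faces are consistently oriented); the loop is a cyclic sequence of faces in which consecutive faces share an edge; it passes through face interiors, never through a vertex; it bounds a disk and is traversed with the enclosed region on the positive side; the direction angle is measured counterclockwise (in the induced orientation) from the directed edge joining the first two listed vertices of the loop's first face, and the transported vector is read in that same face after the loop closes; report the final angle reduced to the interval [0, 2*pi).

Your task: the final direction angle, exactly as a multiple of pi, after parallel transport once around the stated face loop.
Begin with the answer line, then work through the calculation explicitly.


Answer: final direction angle = pi/4

enclosed vertex P3: corner angles sum to 3*pi, defect = 2*pi - 3*pi = -pi
enclosed vertex P6: corner angles sum to 2*pi, defect = 2*pi - 2*pi = 0
by Gauss-Bonnet the loop rotates the vector by the enclosed defect sum (positive orientation, mod 2*pi)
final angle = (5/4)*pi - pi = pi/4 (mod 2*pi)


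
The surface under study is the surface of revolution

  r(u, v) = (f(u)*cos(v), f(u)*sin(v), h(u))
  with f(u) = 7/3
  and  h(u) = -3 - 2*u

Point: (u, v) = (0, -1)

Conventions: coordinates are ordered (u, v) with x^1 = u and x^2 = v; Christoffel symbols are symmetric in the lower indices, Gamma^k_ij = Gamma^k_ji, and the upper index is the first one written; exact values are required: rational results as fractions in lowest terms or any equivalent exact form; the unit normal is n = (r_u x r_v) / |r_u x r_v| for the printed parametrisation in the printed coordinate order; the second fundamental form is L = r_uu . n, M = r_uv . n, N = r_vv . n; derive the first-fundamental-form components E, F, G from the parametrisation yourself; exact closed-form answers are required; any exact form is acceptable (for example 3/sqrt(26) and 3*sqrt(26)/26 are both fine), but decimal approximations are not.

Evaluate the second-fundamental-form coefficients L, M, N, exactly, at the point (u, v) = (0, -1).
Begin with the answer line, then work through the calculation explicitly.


Answer: L = 0, M = 0, N = -7/3

f = 7/3, f' = 0, f'' = 0, h' = -2, h'' = 0
E = 4, F = 0, G = 49/9; answer radicand W^2 = 4
unnormalised second-form numerators: l = 0, m = 0, n = -14/3; L = l/sqrt(4), and similarly M = m/sqrt(W^2), N = n/sqrt(W^2)


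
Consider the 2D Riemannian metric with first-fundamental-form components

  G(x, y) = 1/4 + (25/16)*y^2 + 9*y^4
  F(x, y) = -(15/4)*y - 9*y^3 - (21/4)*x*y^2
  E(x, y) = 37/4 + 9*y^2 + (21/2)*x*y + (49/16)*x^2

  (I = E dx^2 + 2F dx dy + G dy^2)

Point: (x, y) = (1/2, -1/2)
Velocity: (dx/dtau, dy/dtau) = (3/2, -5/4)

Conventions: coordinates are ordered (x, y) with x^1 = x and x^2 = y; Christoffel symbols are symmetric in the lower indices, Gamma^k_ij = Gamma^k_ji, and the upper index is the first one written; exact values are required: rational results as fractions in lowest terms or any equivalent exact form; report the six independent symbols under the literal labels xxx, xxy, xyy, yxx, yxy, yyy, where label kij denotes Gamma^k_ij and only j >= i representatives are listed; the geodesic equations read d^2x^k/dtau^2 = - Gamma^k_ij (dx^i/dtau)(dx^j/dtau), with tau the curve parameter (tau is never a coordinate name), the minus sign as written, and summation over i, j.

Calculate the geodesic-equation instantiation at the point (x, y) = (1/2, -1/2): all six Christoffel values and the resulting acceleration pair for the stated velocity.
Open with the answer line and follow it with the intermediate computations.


Answer: Gamma_xxx = -10790/25009, Gamma_xxy = -9240/25009, Gamma_xyy = -9708/25009, Gamma_yxx = 32712/25009, Gamma_yxy = 18000/25009, Gamma_yyy = -44098/25009; accelerations (d^2x/dtau^2, d^2y/dtau^2) = (19185/100036, 502409/200072)

E = 617/64, F = 75/32, G = 77/64 at the point
E_x = -35/16, E_y = -15/4, F_x = -21/16, F_y = -63/8, G_x = 0, G_y = -97/16
EG - F^2 = 25009/4096;  g^inv = (4096/25009) * [[77/64, -75/32], [-75/32, 617/64]]
first-kind symbols [ij,l] = (1/2)(d_i g_jl + d_j g_il - d_l g_ij): [xx,x] = E_x/2 = -35/32, [xx,y] = F_x - E_y/2 = 9/16, [xy,x] = E_y/2 = -15/8, [xy,y] = G_x/2 = 0, [yy,x] = F_y - G_x/2 = -63/8, [yy,y] = G_y/2 = -97/32
Gamma^x_ij = (G*[ij,x] - F*[ij,y])/(EG - F^2), Gamma^y_ij = (E*[ij,y] - F*[ij,x])/(EG - F^2)
Gamma_xxx = -10790/25009, Gamma_xxy = -9240/25009, Gamma_xyy = -9708/25009, Gamma_yxx = 32712/25009, Gamma_yxy = 18000/25009, Gamma_yyy = -44098/25009
d^2x/dtau^2 = -(Gamma_xxx*(3/2)^2 + 2*Gamma_xxy*(3/2)*(-5/4) + Gamma_xyy*(-5/4)^2) = 19185/100036
d^2y/dtau^2 = -(Gamma_yxx*(3/2)^2 + 2*Gamma_yxy*(3/2)*(-5/4) + Gamma_yyy*(-5/4)^2) = 502409/200072


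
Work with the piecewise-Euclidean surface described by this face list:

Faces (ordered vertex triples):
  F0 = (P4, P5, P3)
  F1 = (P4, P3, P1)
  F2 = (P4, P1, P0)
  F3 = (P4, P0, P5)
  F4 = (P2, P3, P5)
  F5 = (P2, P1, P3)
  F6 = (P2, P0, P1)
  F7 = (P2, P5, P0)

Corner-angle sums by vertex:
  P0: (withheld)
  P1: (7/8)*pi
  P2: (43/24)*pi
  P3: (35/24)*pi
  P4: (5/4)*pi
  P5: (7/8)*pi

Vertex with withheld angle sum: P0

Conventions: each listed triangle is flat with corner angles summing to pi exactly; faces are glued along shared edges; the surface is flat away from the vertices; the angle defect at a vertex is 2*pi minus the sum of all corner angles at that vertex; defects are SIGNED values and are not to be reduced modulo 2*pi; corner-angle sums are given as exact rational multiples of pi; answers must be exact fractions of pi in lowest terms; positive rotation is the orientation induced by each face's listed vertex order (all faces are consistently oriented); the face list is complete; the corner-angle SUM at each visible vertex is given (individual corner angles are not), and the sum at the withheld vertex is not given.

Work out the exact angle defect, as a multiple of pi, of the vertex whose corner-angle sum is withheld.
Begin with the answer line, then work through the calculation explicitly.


Answer: defect(P0) = pi/4

V = 6, E = 12, F = 8; chi = V - E + F = 2
Gauss-Bonnet: total defect = 2*pi*chi = 4*pi; visible defects sum to (15/4)*pi


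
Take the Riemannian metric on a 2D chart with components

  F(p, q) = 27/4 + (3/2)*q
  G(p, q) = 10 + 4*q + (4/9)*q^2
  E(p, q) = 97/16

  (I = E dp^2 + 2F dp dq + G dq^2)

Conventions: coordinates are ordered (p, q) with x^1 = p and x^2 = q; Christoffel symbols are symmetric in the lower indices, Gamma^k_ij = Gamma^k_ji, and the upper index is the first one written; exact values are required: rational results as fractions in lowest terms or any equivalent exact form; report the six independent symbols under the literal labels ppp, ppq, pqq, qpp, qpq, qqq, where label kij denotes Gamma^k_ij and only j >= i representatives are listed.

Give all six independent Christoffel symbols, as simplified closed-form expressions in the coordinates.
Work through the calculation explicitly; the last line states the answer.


E = 97/16; F = 27/4 + (3/2)*q; G = 10 + 4*q + (4/9)*q^2
Gamma^k_ij = (1/2) g^{kl} (d_i g_jl + d_j g_il - d_l g_ij), with g^inv = (1/(EG-F^2)) [[G, -F], [-F, E]]
first partials: E_p = 0, E_q = 0, F_p = 0, F_q = 3/2, G_p = 0, G_q = 4 + (8/9)*q
D = EG - F^2 = 241/16 + 4*q + (4/9)*q^2
expanded: Gamma^p_pp = (G E_p - 2F F_p + F E_q)/(2D), Gamma^p_pq = (G E_q - F G_p)/(2D), Gamma^p_qq = (2G F_q - G G_p - F G_q)/(2D), Gamma^q_pp = (2E F_p - E E_q - F E_p)/(2D), Gamma^q_pq = (E G_p - F E_q)/(2D), Gamma^q_qq = (E G_q - 2F F_q + F G_p)/(2D); substitute and cancel common factors

Answer: Gamma_ppp = 0, Gamma_ppq = 0, Gamma_pqq = 216/(64*q^2 + 576*q + 2169), Gamma_qpp = 0, Gamma_qpq = 0, Gamma_qqq = (64*q + 288)/(64*q^2 + 576*q + 2169)
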